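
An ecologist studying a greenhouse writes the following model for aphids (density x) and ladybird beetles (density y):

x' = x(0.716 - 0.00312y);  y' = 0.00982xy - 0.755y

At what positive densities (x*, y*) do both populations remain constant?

Set dy/dt = 0 with y > 0: 0.00982x - 0.755 = 0, so x* = 0.755/0.00982 = 76.9.
Set dx/dt = 0 with x > 0: 0.716 - 0.00312y = 0, so y* = 0.716/0.00312 = 229.

x* ≈ 76.9, y* ≈ 229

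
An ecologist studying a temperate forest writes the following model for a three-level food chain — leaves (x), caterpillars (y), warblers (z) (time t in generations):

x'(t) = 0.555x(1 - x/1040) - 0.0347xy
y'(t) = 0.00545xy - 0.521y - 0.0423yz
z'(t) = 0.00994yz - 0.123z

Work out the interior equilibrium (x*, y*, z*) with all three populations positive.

From dz/dt = 0: 0.00994y* = 0.123, so y* = 12.4.
From dx/dt = 0: 0.555(1 - x*/1040) = 0.0347·12.4, giving x* = 1040·(1 - 0.774) = 235.
From dy/dt = 0: 0.00545·235 - 0.521 = 0.0423z*, so z* = 0.762/0.0423 = 18.

x* ≈ 235, y* ≈ 12.4, z* ≈ 18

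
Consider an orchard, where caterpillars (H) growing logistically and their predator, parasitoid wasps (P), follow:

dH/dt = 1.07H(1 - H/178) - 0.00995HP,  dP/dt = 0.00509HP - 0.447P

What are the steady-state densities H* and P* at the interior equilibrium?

From dP/dt = 0 with P > 0: 0.00509H* = 0.447, so H* = 87.8.
Substitute into dH/dt = 0: 1.07(1 - 87.8/178) = 0.00995P*.
The bracket is 0.507, giving P* = 0.542/0.00995 = 54.5.

H* ≈ 87.8, P* ≈ 54.5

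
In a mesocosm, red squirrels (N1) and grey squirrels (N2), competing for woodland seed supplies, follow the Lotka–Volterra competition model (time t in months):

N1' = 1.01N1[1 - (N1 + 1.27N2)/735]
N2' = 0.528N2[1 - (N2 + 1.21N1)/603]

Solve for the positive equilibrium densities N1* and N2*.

Setting both brackets to zero gives the nullclines N1 + 1.27N2 = 735 and 1.21N1 + N2 = 603.
Substituting N2 = 603 - 1.21N1 into the first: N1(1 - 1.27·1.21) = 735 - 1.27·603.
So N1* = -30.8/-0.537 = 57.4, and then N2* = 603 - 1.21·57.4 = 534.

N1* ≈ 57.4, N2* ≈ 534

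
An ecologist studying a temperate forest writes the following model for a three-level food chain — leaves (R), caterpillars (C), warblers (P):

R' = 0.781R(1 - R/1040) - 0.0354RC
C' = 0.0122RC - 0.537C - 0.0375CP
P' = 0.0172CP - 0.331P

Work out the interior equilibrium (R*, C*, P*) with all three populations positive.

R* ≈ 133, C* ≈ 19.2, P* ≈ 28.9

From dP/dt = 0: 0.0172C* = 0.331, so C* = 19.2.
From dR/dt = 0: 0.781(1 - R*/1040) = 0.0354·19.2, giving R* = 1040·(1 - 0.872) = 133.
From dC/dt = 0: 0.0122·133 - 0.537 = 0.0375P*, so P* = 1.08/0.0375 = 28.9.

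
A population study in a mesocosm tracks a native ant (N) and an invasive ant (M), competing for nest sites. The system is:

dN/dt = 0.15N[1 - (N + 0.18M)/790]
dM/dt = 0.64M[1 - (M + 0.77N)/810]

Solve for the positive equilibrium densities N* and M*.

N* ≈ 748, M* ≈ 234

Setting both brackets to zero gives the nullclines N + 0.18M = 790 and 0.77N + M = 810.
Substituting M = 810 - 0.77N into the first: N(1 - 0.18·0.77) = 790 - 0.18·810.
So N* = 644/0.861 = 748, and then M* = 810 - 0.77·748 = 234.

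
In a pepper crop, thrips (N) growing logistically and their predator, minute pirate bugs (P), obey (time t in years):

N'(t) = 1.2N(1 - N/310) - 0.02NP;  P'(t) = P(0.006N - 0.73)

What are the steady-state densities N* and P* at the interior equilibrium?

From dP/dt = 0 with P > 0: 0.006N* = 0.73, so N* = 122.
Substitute into dN/dt = 0: 1.2(1 - 122/310) = 0.02P*.
The bracket is 0.608, giving P* = 0.729/0.02 = 36.5.

N* ≈ 122, P* ≈ 36.5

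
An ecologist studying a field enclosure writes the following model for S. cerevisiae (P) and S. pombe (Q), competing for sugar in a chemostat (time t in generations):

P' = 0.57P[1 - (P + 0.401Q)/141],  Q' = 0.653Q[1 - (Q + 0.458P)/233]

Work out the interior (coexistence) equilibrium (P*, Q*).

Setting both brackets to zero gives the nullclines P + 0.401Q = 141 and 0.458P + Q = 233.
Substituting Q = 233 - 0.458P into the first: P(1 - 0.401·0.458) = 141 - 0.401·233.
So P* = 47.6/0.816 = 58.3, and then Q* = 233 - 0.458·58.3 = 206.

P* ≈ 58.3, Q* ≈ 206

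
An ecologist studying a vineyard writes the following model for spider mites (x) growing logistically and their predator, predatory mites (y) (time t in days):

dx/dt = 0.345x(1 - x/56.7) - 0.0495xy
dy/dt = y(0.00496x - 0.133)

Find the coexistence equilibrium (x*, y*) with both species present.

From dy/dt = 0 with y > 0: 0.00496x* = 0.133, so x* = 26.8.
Substitute into dx/dt = 0: 0.345(1 - 26.8/56.7) = 0.0495y*.
The bracket is 0.527, giving y* = 0.182/0.0495 = 3.67.

x* ≈ 26.8, y* ≈ 3.67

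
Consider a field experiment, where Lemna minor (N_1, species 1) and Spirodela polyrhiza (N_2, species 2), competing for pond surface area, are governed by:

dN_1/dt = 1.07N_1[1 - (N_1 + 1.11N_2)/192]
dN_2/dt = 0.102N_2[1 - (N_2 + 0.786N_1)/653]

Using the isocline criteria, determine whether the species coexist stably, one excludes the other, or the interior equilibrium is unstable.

Compare the nullcline intercepts: K1/α12 = 192/1.11 = 173 < K2 = 653; K2/α21 = 653/0.786 = 831 > K1 = 192.
Since the inequalities point opposite ways, species 2 can invade but species 1 cannot.

species 2 excludes species 1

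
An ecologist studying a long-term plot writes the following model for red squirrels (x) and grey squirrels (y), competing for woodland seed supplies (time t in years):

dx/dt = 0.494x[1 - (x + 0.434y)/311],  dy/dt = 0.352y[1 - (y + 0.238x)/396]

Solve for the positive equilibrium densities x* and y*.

x* ≈ 155, y* ≈ 359

Setting both brackets to zero gives the nullclines x + 0.434y = 311 and 0.238x + y = 396.
Substituting y = 396 - 0.238x into the first: x(1 - 0.434·0.238) = 311 - 0.434·396.
So x* = 139/0.897 = 155, and then y* = 396 - 0.238·155 = 359.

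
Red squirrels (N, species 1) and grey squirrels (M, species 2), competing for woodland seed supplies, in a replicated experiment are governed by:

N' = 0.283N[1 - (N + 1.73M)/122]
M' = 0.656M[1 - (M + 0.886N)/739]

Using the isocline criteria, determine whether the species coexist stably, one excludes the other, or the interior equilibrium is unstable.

species 2 excludes species 1

Compare the nullcline intercepts: K1/α12 = 122/1.73 = 70.5 < K2 = 739; K2/α21 = 739/0.886 = 834 > K1 = 122.
Since the inequalities point opposite ways, species 2 can invade but species 1 cannot.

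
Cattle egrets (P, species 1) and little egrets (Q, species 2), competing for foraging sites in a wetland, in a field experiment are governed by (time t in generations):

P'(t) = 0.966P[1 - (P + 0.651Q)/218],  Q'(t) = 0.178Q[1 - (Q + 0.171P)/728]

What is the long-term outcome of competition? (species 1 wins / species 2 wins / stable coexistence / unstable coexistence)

species 2 excludes species 1

Compare the nullcline intercepts: K1/α12 = 218/0.651 = 335 < K2 = 728; K2/α21 = 728/0.171 = 4260 > K1 = 218.
Since the inequalities point opposite ways, species 2 can invade but species 1 cannot.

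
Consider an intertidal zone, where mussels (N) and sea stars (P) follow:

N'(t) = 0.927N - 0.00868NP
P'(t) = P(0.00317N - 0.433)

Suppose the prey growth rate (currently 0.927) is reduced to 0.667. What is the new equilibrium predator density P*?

P* ≈ 76.8

At the interior fixed point, setting dN/dt = 0 with N > 0 fixes P* = (prey growth rate)/(NP coefficient) — independent of the other coefficients.
With the change, P* = 0.667/0.00868 = 76.8; it falls from 107.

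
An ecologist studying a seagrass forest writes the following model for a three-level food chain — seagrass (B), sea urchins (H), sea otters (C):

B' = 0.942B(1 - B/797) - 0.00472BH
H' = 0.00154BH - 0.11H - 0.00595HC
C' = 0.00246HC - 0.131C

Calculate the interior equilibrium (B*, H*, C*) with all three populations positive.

B* ≈ 584, H* ≈ 53.3, C* ≈ 133

From dC/dt = 0: 0.00246H* = 0.131, so H* = 53.3.
From dB/dt = 0: 0.942(1 - B*/797) = 0.00472·53.3, giving B* = 797·(1 - 0.267) = 584.
From dH/dt = 0: 0.00154·584 - 0.11 = 0.00595C*, so C* = 0.79/0.00595 = 133.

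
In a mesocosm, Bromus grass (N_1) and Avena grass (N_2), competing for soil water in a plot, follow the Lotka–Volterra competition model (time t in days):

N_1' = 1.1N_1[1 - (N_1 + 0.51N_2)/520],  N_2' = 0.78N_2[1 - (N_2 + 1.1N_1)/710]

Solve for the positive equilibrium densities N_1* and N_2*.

Setting both brackets to zero gives the nullclines N_1 + 0.51N_2 = 520 and 1.1N_1 + N_2 = 710.
Substituting N_2 = 710 - 1.1N_1 into the first: N_1(1 - 0.51·1.1) = 520 - 0.51·710.
So N_1* = 158/0.439 = 360, and then N_2* = 710 - 1.1·360 = 314.

N_1* ≈ 360, N_2* ≈ 314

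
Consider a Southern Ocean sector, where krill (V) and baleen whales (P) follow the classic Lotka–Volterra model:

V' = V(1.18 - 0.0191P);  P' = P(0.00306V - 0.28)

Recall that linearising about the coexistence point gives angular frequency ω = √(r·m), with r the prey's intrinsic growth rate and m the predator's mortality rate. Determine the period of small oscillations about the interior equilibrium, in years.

T ≈ 10.9 years

Here r = 1.18 and m = 0.28, so r·m = 0.33.
ω = √0.33 = 0.575 per year, hence T = 2π/ω ≈ 10.9 years.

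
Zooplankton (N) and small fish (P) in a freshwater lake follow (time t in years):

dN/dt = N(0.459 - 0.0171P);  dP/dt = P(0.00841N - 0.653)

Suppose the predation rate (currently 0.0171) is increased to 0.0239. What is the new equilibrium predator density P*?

P* ≈ 19.2

At the interior fixed point, setting dN/dt = 0 with N > 0 fixes P* = (prey growth rate)/(NP coefficient) — independent of the other coefficients.
With the change, P* = 0.459/0.0239 = 19.2; it falls from 26.8.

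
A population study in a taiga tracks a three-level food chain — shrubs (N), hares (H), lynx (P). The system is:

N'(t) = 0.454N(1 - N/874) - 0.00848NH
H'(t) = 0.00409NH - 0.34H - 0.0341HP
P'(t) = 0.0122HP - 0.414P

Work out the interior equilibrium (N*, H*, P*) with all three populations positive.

From dP/dt = 0: 0.0122H* = 0.414, so H* = 33.9.
From dN/dt = 0: 0.454(1 - N*/874) = 0.00848·33.9, giving N* = 874·(1 - 0.634) = 320.
From dH/dt = 0: 0.00409·320 - 0.34 = 0.0341P*, so P* = 0.969/0.0341 = 28.4.

N* ≈ 320, H* ≈ 33.9, P* ≈ 28.4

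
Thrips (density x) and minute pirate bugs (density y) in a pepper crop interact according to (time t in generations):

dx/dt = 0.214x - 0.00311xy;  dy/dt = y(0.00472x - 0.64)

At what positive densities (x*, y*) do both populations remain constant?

x* ≈ 136, y* ≈ 68.8

Set dy/dt = 0 with y > 0: 0.00472x - 0.64 = 0, so x* = 0.64/0.00472 = 136.
Set dx/dt = 0 with x > 0: 0.214 - 0.00311y = 0, so y* = 0.214/0.00311 = 68.8.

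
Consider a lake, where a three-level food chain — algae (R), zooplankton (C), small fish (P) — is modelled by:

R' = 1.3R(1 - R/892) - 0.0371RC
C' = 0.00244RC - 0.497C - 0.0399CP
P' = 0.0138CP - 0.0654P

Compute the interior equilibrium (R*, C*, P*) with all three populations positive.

From dP/dt = 0: 0.0138C* = 0.0654, so C* = 4.74.
From dR/dt = 0: 1.3(1 - R*/892) = 0.0371·4.74, giving R* = 892·(1 - 0.135) = 771.
From dC/dt = 0: 0.00244·771 - 0.497 = 0.0399P*, so P* = 1.39/0.0399 = 34.7.

R* ≈ 771, C* ≈ 4.74, P* ≈ 34.7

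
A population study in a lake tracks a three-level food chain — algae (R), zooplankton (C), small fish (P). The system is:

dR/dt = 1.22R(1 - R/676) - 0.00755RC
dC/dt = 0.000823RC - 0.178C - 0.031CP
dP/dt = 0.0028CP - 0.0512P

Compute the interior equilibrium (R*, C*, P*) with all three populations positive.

R* ≈ 600, C* ≈ 18.3, P* ≈ 10.2

From dP/dt = 0: 0.0028C* = 0.0512, so C* = 18.3.
From dR/dt = 0: 1.22(1 - R*/676) = 0.00755·18.3, giving R* = 676·(1 - 0.113) = 600.
From dC/dt = 0: 0.000823·600 - 0.178 = 0.031P*, so P* = 0.315/0.031 = 10.2.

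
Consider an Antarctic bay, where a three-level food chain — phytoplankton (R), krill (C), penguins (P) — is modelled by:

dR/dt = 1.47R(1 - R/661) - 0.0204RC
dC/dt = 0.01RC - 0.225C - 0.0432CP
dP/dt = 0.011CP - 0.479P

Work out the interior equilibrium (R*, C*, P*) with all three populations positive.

R* ≈ 262, C* ≈ 43.5, P* ≈ 55.3

From dP/dt = 0: 0.011C* = 0.479, so C* = 43.5.
From dR/dt = 0: 1.47(1 - R*/661) = 0.0204·43.5, giving R* = 661·(1 - 0.604) = 262.
From dC/dt = 0: 0.01·262 - 0.225 = 0.0432P*, so P* = 2.39/0.0432 = 55.3.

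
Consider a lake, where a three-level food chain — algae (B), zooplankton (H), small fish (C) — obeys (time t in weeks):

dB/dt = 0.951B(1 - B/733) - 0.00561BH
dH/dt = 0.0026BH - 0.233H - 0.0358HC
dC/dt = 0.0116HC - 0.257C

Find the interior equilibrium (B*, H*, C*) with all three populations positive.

From dC/dt = 0: 0.0116H* = 0.257, so H* = 22.2.
From dB/dt = 0: 0.951(1 - B*/733) = 0.00561·22.2, giving B* = 733·(1 - 0.131) = 637.
From dH/dt = 0: 0.0026·637 - 0.233 = 0.0358C*, so C* = 1.42/0.0358 = 39.8.

B* ≈ 637, H* ≈ 22.2, C* ≈ 39.8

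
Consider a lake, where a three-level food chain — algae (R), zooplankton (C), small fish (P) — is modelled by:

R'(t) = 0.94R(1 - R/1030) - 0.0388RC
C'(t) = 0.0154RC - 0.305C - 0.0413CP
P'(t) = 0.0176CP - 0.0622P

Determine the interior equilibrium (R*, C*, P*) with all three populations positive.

From dP/dt = 0: 0.0176C* = 0.0622, so C* = 3.53.
From dR/dt = 0: 0.94(1 - R*/1030) = 0.0388·3.53, giving R* = 1030·(1 - 0.146) = 880.
From dC/dt = 0: 0.0154·880 - 0.305 = 0.0413P*, so P* = 13.2/0.0413 = 321.

R* ≈ 880, C* ≈ 3.53, P* ≈ 321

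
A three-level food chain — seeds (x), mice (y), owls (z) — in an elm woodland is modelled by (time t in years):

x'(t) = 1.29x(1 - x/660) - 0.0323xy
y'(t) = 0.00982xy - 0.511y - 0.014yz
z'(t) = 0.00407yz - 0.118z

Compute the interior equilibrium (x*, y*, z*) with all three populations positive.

From dz/dt = 0: 0.00407y* = 0.118, so y* = 29.
From dx/dt = 0: 1.29(1 - x*/660) = 0.0323·29, giving x* = 660·(1 - 0.726) = 181.
From dy/dt = 0: 0.00982·181 - 0.511 = 0.014z*, so z* = 1.27/0.014 = 90.4.

x* ≈ 181, y* ≈ 29, z* ≈ 90.4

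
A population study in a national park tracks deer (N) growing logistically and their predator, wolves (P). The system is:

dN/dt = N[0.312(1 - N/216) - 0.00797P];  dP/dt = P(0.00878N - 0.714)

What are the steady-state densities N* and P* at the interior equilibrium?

From dP/dt = 0 with P > 0: 0.00878N* = 0.714, so N* = 81.3.
Substitute into dN/dt = 0: 0.312(1 - 81.3/216) = 0.00797P*.
The bracket is 0.624, giving P* = 0.195/0.00797 = 24.4.

N* ≈ 81.3, P* ≈ 24.4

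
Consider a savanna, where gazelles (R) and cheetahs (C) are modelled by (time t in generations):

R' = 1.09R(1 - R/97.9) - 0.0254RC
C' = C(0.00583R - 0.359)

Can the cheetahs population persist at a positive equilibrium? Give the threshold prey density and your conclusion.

The predator equation gives dC/dt > 0 only when R > 0.359/0.00583 = 61.6.
Without the predator, R → K = 97.9. Since 97.9 > 61.6, the predator can invade and persist.

Threshold R = 61.6; K > 61.6, so yes, the predator persists.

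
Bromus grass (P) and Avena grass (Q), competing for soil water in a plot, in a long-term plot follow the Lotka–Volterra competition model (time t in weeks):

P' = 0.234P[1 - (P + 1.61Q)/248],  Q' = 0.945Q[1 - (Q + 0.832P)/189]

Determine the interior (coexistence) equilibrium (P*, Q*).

Setting both brackets to zero gives the nullclines P + 1.61Q = 248 and 0.832P + Q = 189.
Substituting Q = 189 - 0.832P into the first: P(1 - 1.61·0.832) = 248 - 1.61·189.
So P* = -56.3/-0.34 = 166, and then Q* = 189 - 0.832·166 = 51.1.

P* ≈ 166, Q* ≈ 51.1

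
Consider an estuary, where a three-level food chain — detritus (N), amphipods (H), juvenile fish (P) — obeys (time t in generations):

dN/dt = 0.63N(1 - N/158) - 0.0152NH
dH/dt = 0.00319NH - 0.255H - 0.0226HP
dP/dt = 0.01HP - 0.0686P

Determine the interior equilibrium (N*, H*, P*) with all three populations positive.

N* ≈ 132, H* ≈ 6.86, P* ≈ 7.33

From dP/dt = 0: 0.01H* = 0.0686, so H* = 6.86.
From dN/dt = 0: 0.63(1 - N*/158) = 0.0152·6.86, giving N* = 158·(1 - 0.166) = 132.
From dH/dt = 0: 0.00319·132 - 0.255 = 0.0226P*, so P* = 0.166/0.0226 = 7.33.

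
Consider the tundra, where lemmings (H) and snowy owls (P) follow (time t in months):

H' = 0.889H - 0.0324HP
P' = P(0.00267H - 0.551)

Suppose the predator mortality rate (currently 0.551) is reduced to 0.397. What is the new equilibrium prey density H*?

At the interior fixed point, setting dP/dt = 0 with P > 0 fixes H* = (predator death rate)/(HP coefficient) — independent of the other coefficients.
With the change, H* = 0.397/0.00267 = 149; it falls from 206.

H* ≈ 149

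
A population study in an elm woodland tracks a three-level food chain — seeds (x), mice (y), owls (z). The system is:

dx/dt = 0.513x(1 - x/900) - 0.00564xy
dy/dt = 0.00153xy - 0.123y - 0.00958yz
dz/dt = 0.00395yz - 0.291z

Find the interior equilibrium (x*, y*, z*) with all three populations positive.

From dz/dt = 0: 0.00395y* = 0.291, so y* = 73.7.
From dx/dt = 0: 0.513(1 - x*/900) = 0.00564·73.7, giving x* = 900·(1 - 0.81) = 171.
From dy/dt = 0: 0.00153·171 - 0.123 = 0.00958z*, so z* = 0.139/0.00958 = 14.5.

x* ≈ 171, y* ≈ 73.7, z* ≈ 14.5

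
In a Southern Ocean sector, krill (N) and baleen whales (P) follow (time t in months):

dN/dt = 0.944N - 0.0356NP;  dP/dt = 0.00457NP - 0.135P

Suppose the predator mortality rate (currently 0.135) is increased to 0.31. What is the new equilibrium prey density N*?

At the interior fixed point, setting dP/dt = 0 with P > 0 fixes N* = (predator death rate)/(NP coefficient) — independent of the other coefficients.
With the change, N* = 0.31/0.00457 = 67.8; it rises from 29.5.

N* ≈ 67.8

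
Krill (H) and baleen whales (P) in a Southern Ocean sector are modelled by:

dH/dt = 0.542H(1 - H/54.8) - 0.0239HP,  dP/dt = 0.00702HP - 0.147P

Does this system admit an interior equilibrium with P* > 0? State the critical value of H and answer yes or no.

Threshold H = 20.9; K > 20.9, so yes, the predator persists.

The predator equation gives dP/dt > 0 only when H > 0.147/0.00702 = 20.9.
Without the predator, H → K = 54.8. Since 54.8 > 20.9, the predator can invade and persist.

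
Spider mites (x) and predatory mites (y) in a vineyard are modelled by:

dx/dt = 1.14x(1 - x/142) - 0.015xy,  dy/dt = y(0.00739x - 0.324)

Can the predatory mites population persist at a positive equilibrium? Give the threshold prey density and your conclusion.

Threshold x = 43.8; K > 43.8, so yes, the predator persists.

The predator equation gives dy/dt > 0 only when x > 0.324/0.00739 = 43.8.
Without the predator, x → K = 142. Since 142 > 43.8, the predator can invade and persist.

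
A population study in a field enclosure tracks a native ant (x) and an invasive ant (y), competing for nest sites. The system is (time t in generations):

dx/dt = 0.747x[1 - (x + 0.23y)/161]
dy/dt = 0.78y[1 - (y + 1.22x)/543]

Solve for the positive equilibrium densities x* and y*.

x* ≈ 50.2, y* ≈ 482

Setting both brackets to zero gives the nullclines x + 0.23y = 161 and 1.22x + y = 543.
Substituting y = 543 - 1.22x into the first: x(1 - 0.23·1.22) = 161 - 0.23·543.
So x* = 36.1/0.719 = 50.2, and then y* = 543 - 1.22·50.2 = 482.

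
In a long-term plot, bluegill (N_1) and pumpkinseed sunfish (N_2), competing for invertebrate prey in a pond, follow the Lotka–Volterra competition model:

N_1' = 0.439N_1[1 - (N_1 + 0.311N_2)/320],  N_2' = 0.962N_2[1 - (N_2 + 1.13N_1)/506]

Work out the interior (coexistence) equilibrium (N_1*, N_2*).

N_1* ≈ 251, N_2* ≈ 223

Setting both brackets to zero gives the nullclines N_1 + 0.311N_2 = 320 and 1.13N_1 + N_2 = 506.
Substituting N_2 = 506 - 1.13N_1 into the first: N_1(1 - 0.311·1.13) = 320 - 0.311·506.
So N_1* = 163/0.649 = 251, and then N_2* = 506 - 1.13·251 = 223.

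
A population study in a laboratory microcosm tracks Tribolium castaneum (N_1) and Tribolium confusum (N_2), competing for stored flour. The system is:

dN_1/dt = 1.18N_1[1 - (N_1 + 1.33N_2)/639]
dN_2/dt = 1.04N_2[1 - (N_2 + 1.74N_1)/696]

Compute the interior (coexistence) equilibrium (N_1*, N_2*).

Setting both brackets to zero gives the nullclines N_1 + 1.33N_2 = 639 and 1.74N_1 + N_2 = 696.
Substituting N_2 = 696 - 1.74N_1 into the first: N_1(1 - 1.33·1.74) = 639 - 1.33·696.
So N_1* = -287/-1.31 = 218, and then N_2* = 696 - 1.74·218 = 316.

N_1* ≈ 218, N_2* ≈ 316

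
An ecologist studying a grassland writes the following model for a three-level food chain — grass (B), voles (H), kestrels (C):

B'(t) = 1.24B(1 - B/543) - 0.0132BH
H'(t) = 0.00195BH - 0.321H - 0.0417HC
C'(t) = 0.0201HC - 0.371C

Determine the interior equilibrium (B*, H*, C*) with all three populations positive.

B* ≈ 436, H* ≈ 18.5, C* ≈ 12.7

From dC/dt = 0: 0.0201H* = 0.371, so H* = 18.5.
From dB/dt = 0: 1.24(1 - B*/543) = 0.0132·18.5, giving B* = 543·(1 - 0.196) = 436.
From dH/dt = 0: 0.00195·436 - 0.321 = 0.0417C*, so C* = 0.53/0.0417 = 12.7.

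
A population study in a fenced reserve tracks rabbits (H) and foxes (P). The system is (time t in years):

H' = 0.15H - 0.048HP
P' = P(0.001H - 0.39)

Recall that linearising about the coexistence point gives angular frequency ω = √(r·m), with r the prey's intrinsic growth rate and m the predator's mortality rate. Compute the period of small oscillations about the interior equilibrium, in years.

T ≈ 26 years

Here r = 0.15 and m = 0.39, so r·m = 0.0585.
ω = √0.0585 = 0.242 per year, hence T = 2π/ω ≈ 26 years.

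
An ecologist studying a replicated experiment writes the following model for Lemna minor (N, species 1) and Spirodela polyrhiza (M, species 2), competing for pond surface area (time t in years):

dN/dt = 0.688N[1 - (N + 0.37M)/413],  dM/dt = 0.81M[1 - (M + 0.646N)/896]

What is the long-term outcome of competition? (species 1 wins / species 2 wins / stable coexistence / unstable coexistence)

stable coexistence

Compare the nullcline intercepts: K1/α12 = 413/0.37 = 1120 > K2 = 896; K2/α21 = 896/0.646 = 1390 > K1 = 413.
Since both inequalities hold, each species can invade when rare, so the interior equilibrium is stable.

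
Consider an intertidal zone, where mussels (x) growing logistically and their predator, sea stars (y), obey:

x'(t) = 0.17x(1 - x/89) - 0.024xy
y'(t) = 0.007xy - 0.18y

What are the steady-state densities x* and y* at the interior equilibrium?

From dy/dt = 0 with y > 0: 0.007x* = 0.18, so x* = 25.7.
Substitute into dx/dt = 0: 0.17(1 - 25.7/89) = 0.024y*.
The bracket is 0.711, giving y* = 0.121/0.024 = 5.04.

x* ≈ 25.7, y* ≈ 5.04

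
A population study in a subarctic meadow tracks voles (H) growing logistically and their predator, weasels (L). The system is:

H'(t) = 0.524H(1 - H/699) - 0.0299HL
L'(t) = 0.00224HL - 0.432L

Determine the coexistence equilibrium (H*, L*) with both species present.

From dL/dt = 0 with L > 0: 0.00224H* = 0.432, so H* = 193.
Substitute into dH/dt = 0: 0.524(1 - 193/699) = 0.0299L*.
The bracket is 0.724, giving L* = 0.379/0.0299 = 12.7.

H* ≈ 193, L* ≈ 12.7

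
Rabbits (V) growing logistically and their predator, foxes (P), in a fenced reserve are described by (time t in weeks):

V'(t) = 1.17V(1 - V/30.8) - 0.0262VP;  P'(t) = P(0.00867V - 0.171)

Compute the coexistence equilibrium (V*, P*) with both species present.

From dP/dt = 0 with P > 0: 0.00867V* = 0.171, so V* = 19.7.
Substitute into dV/dt = 0: 1.17(1 - 19.7/30.8) = 0.0262P*.
The bracket is 0.36, giving P* = 0.421/0.0262 = 16.1.

V* ≈ 19.7, P* ≈ 16.1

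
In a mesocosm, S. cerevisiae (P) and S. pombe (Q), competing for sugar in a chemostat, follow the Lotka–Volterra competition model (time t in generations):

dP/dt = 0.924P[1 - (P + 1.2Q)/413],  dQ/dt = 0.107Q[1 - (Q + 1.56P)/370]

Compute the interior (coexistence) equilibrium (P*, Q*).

Setting both brackets to zero gives the nullclines P + 1.2Q = 413 and 1.56P + Q = 370.
Substituting Q = 370 - 1.56P into the first: P(1 - 1.2·1.56) = 413 - 1.2·370.
So P* = -31/-0.872 = 35.6, and then Q* = 370 - 1.56·35.6 = 315.

P* ≈ 35.6, Q* ≈ 315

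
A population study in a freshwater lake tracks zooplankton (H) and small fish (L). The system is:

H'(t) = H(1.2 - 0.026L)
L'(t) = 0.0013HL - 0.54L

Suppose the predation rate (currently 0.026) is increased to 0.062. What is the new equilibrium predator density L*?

L* ≈ 19.4

At the interior fixed point, setting dH/dt = 0 with H > 0 fixes L* = (prey growth rate)/(HL coefficient) — independent of the other coefficients.
With the change, L* = 1.2/0.062 = 19.4; it falls from 46.2.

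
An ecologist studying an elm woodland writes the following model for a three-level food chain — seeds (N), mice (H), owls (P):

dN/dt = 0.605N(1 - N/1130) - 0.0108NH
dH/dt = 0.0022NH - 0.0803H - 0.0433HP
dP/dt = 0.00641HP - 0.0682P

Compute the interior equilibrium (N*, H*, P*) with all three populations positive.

From dP/dt = 0: 0.00641H* = 0.0682, so H* = 10.6.
From dN/dt = 0: 0.605(1 - N*/1130) = 0.0108·10.6, giving N* = 1130·(1 - 0.19) = 915.
From dH/dt = 0: 0.0022·915 - 0.0803 = 0.0433P*, so P* = 1.93/0.0433 = 44.7.

N* ≈ 915, H* ≈ 10.6, P* ≈ 44.7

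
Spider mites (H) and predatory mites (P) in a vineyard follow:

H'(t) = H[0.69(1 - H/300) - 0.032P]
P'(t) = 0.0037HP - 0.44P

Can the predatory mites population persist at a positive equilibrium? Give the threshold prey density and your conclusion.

Threshold H = 119; K > 119, so yes, the predator persists.

The predator equation gives dP/dt > 0 only when H > 0.44/0.0037 = 119.
Without the predator, H → K = 300. Since 300 > 119, the predator can invade and persist.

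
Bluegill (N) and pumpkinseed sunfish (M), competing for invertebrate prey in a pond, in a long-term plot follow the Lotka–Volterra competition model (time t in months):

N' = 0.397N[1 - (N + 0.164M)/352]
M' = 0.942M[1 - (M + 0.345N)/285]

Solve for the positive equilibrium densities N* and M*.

N* ≈ 324, M* ≈ 173

Setting both brackets to zero gives the nullclines N + 0.164M = 352 and 0.345N + M = 285.
Substituting M = 285 - 0.345N into the first: N(1 - 0.164·0.345) = 352 - 0.164·285.
So N* = 305/0.943 = 324, and then M* = 285 - 0.345·324 = 173.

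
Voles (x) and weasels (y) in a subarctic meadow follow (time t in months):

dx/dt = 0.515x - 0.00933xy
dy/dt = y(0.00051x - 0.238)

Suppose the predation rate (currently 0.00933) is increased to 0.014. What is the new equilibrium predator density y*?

At the interior fixed point, setting dx/dt = 0 with x > 0 fixes y* = (prey growth rate)/(xy coefficient) — independent of the other coefficients.
With the change, y* = 0.515/0.014 = 36.8; it falls from 55.2.

y* ≈ 36.8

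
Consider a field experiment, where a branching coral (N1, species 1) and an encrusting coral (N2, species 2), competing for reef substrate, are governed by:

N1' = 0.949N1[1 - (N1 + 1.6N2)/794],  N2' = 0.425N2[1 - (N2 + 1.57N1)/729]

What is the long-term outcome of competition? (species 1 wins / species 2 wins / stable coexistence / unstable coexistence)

unstable coexistence (outcome depends on initial conditions)

Compare the nullcline intercepts: K1/α12 = 794/1.6 = 496 < K2 = 729; K2/α21 = 729/1.57 = 464 < K1 = 794.
Since both are reversed, neither can invade when rare; the interior point is a saddle.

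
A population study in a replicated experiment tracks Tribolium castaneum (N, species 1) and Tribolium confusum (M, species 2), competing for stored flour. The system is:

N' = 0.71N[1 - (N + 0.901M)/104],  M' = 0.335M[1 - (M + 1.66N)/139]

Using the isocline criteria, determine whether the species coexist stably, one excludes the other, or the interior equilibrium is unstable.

Compare the nullcline intercepts: K1/α12 = 104/0.901 = 115 < K2 = 139; K2/α21 = 139/1.66 = 83.7 < K1 = 104.
Since both are reversed, neither can invade when rare; the interior point is a saddle.

unstable coexistence (outcome depends on initial conditions)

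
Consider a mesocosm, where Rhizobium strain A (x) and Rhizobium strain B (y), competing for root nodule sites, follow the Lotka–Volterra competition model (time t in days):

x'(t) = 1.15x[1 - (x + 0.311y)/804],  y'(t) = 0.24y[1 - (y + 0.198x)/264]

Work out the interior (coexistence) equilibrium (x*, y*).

x* ≈ 769, y* ≈ 112

Setting both brackets to zero gives the nullclines x + 0.311y = 804 and 0.198x + y = 264.
Substituting y = 264 - 0.198x into the first: x(1 - 0.311·0.198) = 804 - 0.311·264.
So x* = 722/0.938 = 769, and then y* = 264 - 0.198·769 = 112.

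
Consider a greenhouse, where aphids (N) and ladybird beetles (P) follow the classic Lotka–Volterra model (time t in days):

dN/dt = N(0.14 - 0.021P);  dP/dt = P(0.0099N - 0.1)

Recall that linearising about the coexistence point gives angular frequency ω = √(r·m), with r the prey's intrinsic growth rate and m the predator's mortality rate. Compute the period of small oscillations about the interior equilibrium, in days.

Here r = 0.14 and m = 0.1, so r·m = 0.014.
ω = √0.014 = 0.118 per day, hence T = 2π/ω ≈ 53.1 days.

T ≈ 53.1 days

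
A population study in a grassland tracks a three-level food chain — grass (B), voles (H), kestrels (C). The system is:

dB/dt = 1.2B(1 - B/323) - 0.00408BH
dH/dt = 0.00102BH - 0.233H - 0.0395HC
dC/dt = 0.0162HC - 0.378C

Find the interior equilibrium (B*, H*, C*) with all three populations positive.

B* ≈ 297, H* ≈ 23.3, C* ≈ 1.78

From dC/dt = 0: 0.0162H* = 0.378, so H* = 23.3.
From dB/dt = 0: 1.2(1 - B*/323) = 0.00408·23.3, giving B* = 323·(1 - 0.0793) = 297.
From dH/dt = 0: 0.00102·297 - 0.233 = 0.0395C*, so C* = 0.0703/0.0395 = 1.78.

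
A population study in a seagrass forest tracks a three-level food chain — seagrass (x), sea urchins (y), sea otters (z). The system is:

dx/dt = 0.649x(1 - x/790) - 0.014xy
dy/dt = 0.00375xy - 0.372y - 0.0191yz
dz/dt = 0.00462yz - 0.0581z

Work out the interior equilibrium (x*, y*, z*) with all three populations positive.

x* ≈ 576, y* ≈ 12.6, z* ≈ 93.6

From dz/dt = 0: 0.00462y* = 0.0581, so y* = 12.6.
From dx/dt = 0: 0.649(1 - x*/790) = 0.014·12.6, giving x* = 790·(1 - 0.271) = 576.
From dy/dt = 0: 0.00375·576 - 0.372 = 0.0191z*, so z* = 1.79/0.0191 = 93.6.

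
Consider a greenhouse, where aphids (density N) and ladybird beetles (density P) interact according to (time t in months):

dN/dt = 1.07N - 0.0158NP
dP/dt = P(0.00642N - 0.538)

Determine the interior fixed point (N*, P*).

Set dP/dt = 0 with P > 0: 0.00642N - 0.538 = 0, so N* = 0.538/0.00642 = 83.8.
Set dN/dt = 0 with N > 0: 1.07 - 0.0158P = 0, so P* = 1.07/0.0158 = 67.7.

N* ≈ 83.8, P* ≈ 67.7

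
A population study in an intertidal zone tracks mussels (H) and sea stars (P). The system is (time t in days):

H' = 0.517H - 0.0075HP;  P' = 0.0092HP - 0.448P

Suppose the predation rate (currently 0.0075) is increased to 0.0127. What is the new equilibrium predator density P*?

P* ≈ 40.7

At the interior fixed point, setting dH/dt = 0 with H > 0 fixes P* = (prey growth rate)/(HP coefficient) — independent of the other coefficients.
With the change, P* = 0.517/0.0127 = 40.7; it falls from 68.9.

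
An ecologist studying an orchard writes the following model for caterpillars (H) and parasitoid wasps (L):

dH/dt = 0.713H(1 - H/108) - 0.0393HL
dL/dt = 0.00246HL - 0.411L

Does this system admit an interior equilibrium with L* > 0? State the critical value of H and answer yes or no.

The predator equation gives dL/dt > 0 only when H > 0.411/0.00246 = 167.
Without the predator, H → K = 108. Since 108 < 167, the predator cannot invade.

Threshold H = 167; K < 167, so no, the predator goes extinct.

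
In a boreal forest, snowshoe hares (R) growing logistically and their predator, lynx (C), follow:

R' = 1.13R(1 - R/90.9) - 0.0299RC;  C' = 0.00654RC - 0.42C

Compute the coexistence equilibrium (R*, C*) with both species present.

From dC/dt = 0 with C > 0: 0.00654R* = 0.42, so R* = 64.2.
Substitute into dR/dt = 0: 1.13(1 - 64.2/90.9) = 0.0299C*.
The bracket is 0.294, giving C* = 0.332/0.0299 = 11.1.

R* ≈ 64.2, C* ≈ 11.1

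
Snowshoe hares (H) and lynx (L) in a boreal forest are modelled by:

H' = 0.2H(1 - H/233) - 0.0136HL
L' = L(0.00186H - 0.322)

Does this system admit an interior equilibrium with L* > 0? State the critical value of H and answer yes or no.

Threshold H = 173; K > 173, so yes, the predator persists.

The predator equation gives dL/dt > 0 only when H > 0.322/0.00186 = 173.
Without the predator, H → K = 233. Since 233 > 173, the predator can invade and persist.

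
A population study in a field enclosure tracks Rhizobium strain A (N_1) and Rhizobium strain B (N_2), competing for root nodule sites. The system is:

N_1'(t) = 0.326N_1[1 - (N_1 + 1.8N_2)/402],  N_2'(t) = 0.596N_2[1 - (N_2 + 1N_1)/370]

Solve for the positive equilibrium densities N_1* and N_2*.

N_1* ≈ 330, N_2* ≈ 40

Setting both brackets to zero gives the nullclines N_1 + 1.8N_2 = 402 and 1N_1 + N_2 = 370.
Substituting N_2 = 370 - 1N_1 into the first: N_1(1 - 1.8·1) = 402 - 1.8·370.
So N_1* = -264/-0.8 = 330, and then N_2* = 370 - 1·330 = 40.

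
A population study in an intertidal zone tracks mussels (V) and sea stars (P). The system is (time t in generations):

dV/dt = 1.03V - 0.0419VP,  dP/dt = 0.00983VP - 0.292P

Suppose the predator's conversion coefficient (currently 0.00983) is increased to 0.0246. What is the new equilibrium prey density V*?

At the interior fixed point, setting dP/dt = 0 with P > 0 fixes V* = (predator death rate)/(VP coefficient) — independent of the other coefficients.
With the change, V* = 0.292/0.0246 = 11.9; it falls from 29.7.

V* ≈ 11.9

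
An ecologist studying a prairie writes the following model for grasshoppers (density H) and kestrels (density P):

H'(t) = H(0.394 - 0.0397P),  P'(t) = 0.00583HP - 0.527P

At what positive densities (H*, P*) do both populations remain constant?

H* ≈ 90.4, P* ≈ 9.92

Set dP/dt = 0 with P > 0: 0.00583H - 0.527 = 0, so H* = 0.527/0.00583 = 90.4.
Set dH/dt = 0 with H > 0: 0.394 - 0.0397P = 0, so P* = 0.394/0.0397 = 9.92.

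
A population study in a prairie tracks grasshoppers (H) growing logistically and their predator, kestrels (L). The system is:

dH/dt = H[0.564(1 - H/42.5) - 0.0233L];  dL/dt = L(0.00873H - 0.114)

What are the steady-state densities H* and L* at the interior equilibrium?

H* ≈ 13.1, L* ≈ 16.8

From dL/dt = 0 with L > 0: 0.00873H* = 0.114, so H* = 13.1.
Substitute into dH/dt = 0: 0.564(1 - 13.1/42.5) = 0.0233L*.
The bracket is 0.693, giving L* = 0.391/0.0233 = 16.8.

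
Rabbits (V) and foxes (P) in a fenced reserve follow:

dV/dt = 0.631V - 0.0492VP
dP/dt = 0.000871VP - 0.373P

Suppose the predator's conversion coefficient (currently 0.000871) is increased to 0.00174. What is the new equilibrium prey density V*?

At the interior fixed point, setting dP/dt = 0 with P > 0 fixes V* = (predator death rate)/(VP coefficient) — independent of the other coefficients.
With the change, V* = 0.373/0.00174 = 214; it falls from 428.

V* ≈ 214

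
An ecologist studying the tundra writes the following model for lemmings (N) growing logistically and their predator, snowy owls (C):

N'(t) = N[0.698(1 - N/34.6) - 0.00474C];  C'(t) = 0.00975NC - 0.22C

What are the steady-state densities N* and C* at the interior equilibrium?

From dC/dt = 0 with C > 0: 0.00975N* = 0.22, so N* = 22.6.
Substitute into dN/dt = 0: 0.698(1 - 22.6/34.6) = 0.00474C*.
The bracket is 0.348, giving C* = 0.243/0.00474 = 51.2.

N* ≈ 22.6, C* ≈ 51.2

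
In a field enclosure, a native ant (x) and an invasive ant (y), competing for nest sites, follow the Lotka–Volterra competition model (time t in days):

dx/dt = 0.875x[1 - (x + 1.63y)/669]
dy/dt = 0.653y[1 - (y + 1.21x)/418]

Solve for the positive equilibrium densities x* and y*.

x* ≈ 12.7, y* ≈ 403

Setting both brackets to zero gives the nullclines x + 1.63y = 669 and 1.21x + y = 418.
Substituting y = 418 - 1.21x into the first: x(1 - 1.63·1.21) = 669 - 1.63·418.
So x* = -12.3/-0.972 = 12.7, and then y* = 418 - 1.21·12.7 = 403.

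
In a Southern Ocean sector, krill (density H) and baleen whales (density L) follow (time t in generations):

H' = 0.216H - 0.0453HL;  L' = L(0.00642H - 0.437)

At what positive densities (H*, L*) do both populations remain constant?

Set dL/dt = 0 with L > 0: 0.00642H - 0.437 = 0, so H* = 0.437/0.00642 = 68.1.
Set dH/dt = 0 with H > 0: 0.216 - 0.0453L = 0, so L* = 0.216/0.0453 = 4.77.

H* ≈ 68.1, L* ≈ 4.77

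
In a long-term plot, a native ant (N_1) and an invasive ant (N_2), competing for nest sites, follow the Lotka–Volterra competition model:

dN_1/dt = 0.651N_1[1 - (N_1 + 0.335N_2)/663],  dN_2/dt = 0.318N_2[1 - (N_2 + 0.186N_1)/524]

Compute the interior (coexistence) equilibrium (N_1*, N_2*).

Setting both brackets to zero gives the nullclines N_1 + 0.335N_2 = 663 and 0.186N_1 + N_2 = 524.
Substituting N_2 = 524 - 0.186N_1 into the first: N_1(1 - 0.335·0.186) = 663 - 0.335·524.
So N_1* = 487/0.938 = 520, and then N_2* = 524 - 0.186·520 = 427.

N_1* ≈ 520, N_2* ≈ 427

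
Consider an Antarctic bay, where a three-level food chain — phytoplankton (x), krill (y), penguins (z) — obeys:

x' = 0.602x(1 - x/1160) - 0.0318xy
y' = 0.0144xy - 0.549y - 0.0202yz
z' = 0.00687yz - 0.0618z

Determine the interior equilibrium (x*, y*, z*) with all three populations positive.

x* ≈ 609, y* ≈ 9, z* ≈ 407

From dz/dt = 0: 0.00687y* = 0.0618, so y* = 9.
From dx/dt = 0: 0.602(1 - x*/1160) = 0.0318·9, giving x* = 1160·(1 - 0.475) = 609.
From dy/dt = 0: 0.0144·609 - 0.549 = 0.0202z*, so z* = 8.22/0.0202 = 407.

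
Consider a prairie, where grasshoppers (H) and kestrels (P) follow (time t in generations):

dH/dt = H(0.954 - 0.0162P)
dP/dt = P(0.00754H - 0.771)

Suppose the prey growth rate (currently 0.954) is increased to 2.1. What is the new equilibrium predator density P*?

P* ≈ 130

At the interior fixed point, setting dH/dt = 0 with H > 0 fixes P* = (prey growth rate)/(HP coefficient) — independent of the other coefficients.
With the change, P* = 2.1/0.0162 = 130; it rises from 58.9.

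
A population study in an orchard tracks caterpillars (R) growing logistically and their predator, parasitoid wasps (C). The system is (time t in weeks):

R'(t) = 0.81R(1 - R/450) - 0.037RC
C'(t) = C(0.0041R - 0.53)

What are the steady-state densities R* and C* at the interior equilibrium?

From dC/dt = 0 with C > 0: 0.0041R* = 0.53, so R* = 129.
Substitute into dR/dt = 0: 0.81(1 - 129/450) = 0.037C*.
The bracket is 0.713, giving C* = 0.577/0.037 = 15.6.

R* ≈ 129, C* ≈ 15.6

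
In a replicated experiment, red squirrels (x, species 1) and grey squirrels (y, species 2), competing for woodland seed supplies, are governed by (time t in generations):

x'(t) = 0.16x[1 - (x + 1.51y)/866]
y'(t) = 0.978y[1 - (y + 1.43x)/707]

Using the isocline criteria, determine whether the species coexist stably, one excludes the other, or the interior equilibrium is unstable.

Compare the nullcline intercepts: K1/α12 = 866/1.51 = 574 < K2 = 707; K2/α21 = 707/1.43 = 494 < K1 = 866.
Since both are reversed, neither can invade when rare; the interior point is a saddle.

unstable coexistence (outcome depends on initial conditions)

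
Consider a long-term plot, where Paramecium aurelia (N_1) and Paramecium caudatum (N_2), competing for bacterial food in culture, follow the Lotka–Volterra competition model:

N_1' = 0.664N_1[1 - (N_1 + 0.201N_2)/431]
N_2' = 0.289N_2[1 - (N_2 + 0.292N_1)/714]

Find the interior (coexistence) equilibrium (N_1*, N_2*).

N_1* ≈ 305, N_2* ≈ 625

Setting both brackets to zero gives the nullclines N_1 + 0.201N_2 = 431 and 0.292N_1 + N_2 = 714.
Substituting N_2 = 714 - 0.292N_1 into the first: N_1(1 - 0.201·0.292) = 431 - 0.201·714.
So N_1* = 287/0.941 = 305, and then N_2* = 714 - 0.292·305 = 625.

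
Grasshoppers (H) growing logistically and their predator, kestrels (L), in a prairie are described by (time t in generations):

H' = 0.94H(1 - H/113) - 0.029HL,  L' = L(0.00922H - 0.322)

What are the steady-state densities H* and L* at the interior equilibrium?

H* ≈ 34.9, L* ≈ 22.4

From dL/dt = 0 with L > 0: 0.00922H* = 0.322, so H* = 34.9.
Substitute into dH/dt = 0: 0.94(1 - 34.9/113) = 0.029L*.
The bracket is 0.691, giving L* = 0.649/0.029 = 22.4.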